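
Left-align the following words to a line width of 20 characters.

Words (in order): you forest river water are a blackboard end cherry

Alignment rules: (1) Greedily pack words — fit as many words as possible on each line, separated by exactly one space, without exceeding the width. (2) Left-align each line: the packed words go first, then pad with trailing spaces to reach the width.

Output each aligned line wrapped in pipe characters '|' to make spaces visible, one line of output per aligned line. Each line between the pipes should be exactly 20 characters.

Answer: |you forest river    |
|water are a         |
|blackboard end      |
|cherry              |

Derivation:
Line 1: ['you', 'forest', 'river'] (min_width=16, slack=4)
Line 2: ['water', 'are', 'a'] (min_width=11, slack=9)
Line 3: ['blackboard', 'end'] (min_width=14, slack=6)
Line 4: ['cherry'] (min_width=6, slack=14)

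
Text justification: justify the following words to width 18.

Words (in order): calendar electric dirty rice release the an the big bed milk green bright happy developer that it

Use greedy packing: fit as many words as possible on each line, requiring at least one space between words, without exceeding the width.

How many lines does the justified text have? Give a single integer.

Answer: 6

Derivation:
Line 1: ['calendar', 'electric'] (min_width=17, slack=1)
Line 2: ['dirty', 'rice', 'release'] (min_width=18, slack=0)
Line 3: ['the', 'an', 'the', 'big', 'bed'] (min_width=18, slack=0)
Line 4: ['milk', 'green', 'bright'] (min_width=17, slack=1)
Line 5: ['happy', 'developer'] (min_width=15, slack=3)
Line 6: ['that', 'it'] (min_width=7, slack=11)
Total lines: 6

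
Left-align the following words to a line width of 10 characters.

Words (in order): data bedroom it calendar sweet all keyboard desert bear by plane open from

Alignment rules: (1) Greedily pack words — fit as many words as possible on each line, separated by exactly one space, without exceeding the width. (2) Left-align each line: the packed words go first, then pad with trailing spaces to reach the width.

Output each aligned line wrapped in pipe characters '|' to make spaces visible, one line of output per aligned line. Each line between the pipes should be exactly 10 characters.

Answer: |data      |
|bedroom it|
|calendar  |
|sweet all |
|keyboard  |
|desert    |
|bear by   |
|plane open|
|from      |

Derivation:
Line 1: ['data'] (min_width=4, slack=6)
Line 2: ['bedroom', 'it'] (min_width=10, slack=0)
Line 3: ['calendar'] (min_width=8, slack=2)
Line 4: ['sweet', 'all'] (min_width=9, slack=1)
Line 5: ['keyboard'] (min_width=8, slack=2)
Line 6: ['desert'] (min_width=6, slack=4)
Line 7: ['bear', 'by'] (min_width=7, slack=3)
Line 8: ['plane', 'open'] (min_width=10, slack=0)
Line 9: ['from'] (min_width=4, slack=6)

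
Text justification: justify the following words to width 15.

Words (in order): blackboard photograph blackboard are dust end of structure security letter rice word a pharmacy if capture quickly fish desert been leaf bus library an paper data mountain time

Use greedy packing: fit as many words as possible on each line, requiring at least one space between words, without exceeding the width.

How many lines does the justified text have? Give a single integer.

Line 1: ['blackboard'] (min_width=10, slack=5)
Line 2: ['photograph'] (min_width=10, slack=5)
Line 3: ['blackboard', 'are'] (min_width=14, slack=1)
Line 4: ['dust', 'end', 'of'] (min_width=11, slack=4)
Line 5: ['structure'] (min_width=9, slack=6)
Line 6: ['security', 'letter'] (min_width=15, slack=0)
Line 7: ['rice', 'word', 'a'] (min_width=11, slack=4)
Line 8: ['pharmacy', 'if'] (min_width=11, slack=4)
Line 9: ['capture', 'quickly'] (min_width=15, slack=0)
Line 10: ['fish', 'desert'] (min_width=11, slack=4)
Line 11: ['been', 'leaf', 'bus'] (min_width=13, slack=2)
Line 12: ['library', 'an'] (min_width=10, slack=5)
Line 13: ['paper', 'data'] (min_width=10, slack=5)
Line 14: ['mountain', 'time'] (min_width=13, slack=2)
Total lines: 14

Answer: 14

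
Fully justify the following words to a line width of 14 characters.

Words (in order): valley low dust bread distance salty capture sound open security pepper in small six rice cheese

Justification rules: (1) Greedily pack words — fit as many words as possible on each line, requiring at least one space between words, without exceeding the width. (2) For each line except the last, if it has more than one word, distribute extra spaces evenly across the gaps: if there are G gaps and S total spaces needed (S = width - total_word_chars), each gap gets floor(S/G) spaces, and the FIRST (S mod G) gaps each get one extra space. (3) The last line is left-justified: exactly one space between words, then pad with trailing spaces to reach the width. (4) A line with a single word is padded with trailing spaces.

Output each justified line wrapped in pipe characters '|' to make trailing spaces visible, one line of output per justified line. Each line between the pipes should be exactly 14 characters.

Answer: |valley     low|
|dust     bread|
|distance salty|
|capture  sound|
|open  security|
|pepper      in|
|small six rice|
|cheese        |

Derivation:
Line 1: ['valley', 'low'] (min_width=10, slack=4)
Line 2: ['dust', 'bread'] (min_width=10, slack=4)
Line 3: ['distance', 'salty'] (min_width=14, slack=0)
Line 4: ['capture', 'sound'] (min_width=13, slack=1)
Line 5: ['open', 'security'] (min_width=13, slack=1)
Line 6: ['pepper', 'in'] (min_width=9, slack=5)
Line 7: ['small', 'six', 'rice'] (min_width=14, slack=0)
Line 8: ['cheese'] (min_width=6, slack=8)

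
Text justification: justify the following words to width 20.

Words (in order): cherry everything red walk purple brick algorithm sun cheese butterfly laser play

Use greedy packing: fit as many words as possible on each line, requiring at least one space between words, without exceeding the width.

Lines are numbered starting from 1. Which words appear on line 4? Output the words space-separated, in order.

Answer: cheese butterfly

Derivation:
Line 1: ['cherry', 'everything'] (min_width=17, slack=3)
Line 2: ['red', 'walk', 'purple'] (min_width=15, slack=5)
Line 3: ['brick', 'algorithm', 'sun'] (min_width=19, slack=1)
Line 4: ['cheese', 'butterfly'] (min_width=16, slack=4)
Line 5: ['laser', 'play'] (min_width=10, slack=10)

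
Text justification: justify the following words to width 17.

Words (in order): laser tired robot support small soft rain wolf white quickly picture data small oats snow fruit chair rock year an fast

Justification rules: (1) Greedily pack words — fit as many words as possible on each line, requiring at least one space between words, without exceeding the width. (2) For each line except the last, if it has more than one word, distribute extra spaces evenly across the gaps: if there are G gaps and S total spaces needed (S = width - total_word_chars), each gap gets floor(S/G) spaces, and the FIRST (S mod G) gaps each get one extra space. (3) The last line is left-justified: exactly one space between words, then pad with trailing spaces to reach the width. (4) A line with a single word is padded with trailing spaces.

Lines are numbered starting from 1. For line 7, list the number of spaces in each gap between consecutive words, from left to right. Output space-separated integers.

Answer: 2 1

Derivation:
Line 1: ['laser', 'tired', 'robot'] (min_width=17, slack=0)
Line 2: ['support', 'small'] (min_width=13, slack=4)
Line 3: ['soft', 'rain', 'wolf'] (min_width=14, slack=3)
Line 4: ['white', 'quickly'] (min_width=13, slack=4)
Line 5: ['picture', 'data'] (min_width=12, slack=5)
Line 6: ['small', 'oats', 'snow'] (min_width=15, slack=2)
Line 7: ['fruit', 'chair', 'rock'] (min_width=16, slack=1)
Line 8: ['year', 'an', 'fast'] (min_width=12, slack=5)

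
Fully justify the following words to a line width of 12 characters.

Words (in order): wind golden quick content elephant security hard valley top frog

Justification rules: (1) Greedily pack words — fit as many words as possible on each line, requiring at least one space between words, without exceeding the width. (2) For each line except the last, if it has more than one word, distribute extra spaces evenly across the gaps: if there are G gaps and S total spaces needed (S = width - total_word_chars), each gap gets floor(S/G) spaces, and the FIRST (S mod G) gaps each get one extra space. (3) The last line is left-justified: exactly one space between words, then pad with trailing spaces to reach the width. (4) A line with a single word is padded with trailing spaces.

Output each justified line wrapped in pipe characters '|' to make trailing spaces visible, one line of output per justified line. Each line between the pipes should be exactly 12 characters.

Line 1: ['wind', 'golden'] (min_width=11, slack=1)
Line 2: ['quick'] (min_width=5, slack=7)
Line 3: ['content'] (min_width=7, slack=5)
Line 4: ['elephant'] (min_width=8, slack=4)
Line 5: ['security'] (min_width=8, slack=4)
Line 6: ['hard', 'valley'] (min_width=11, slack=1)
Line 7: ['top', 'frog'] (min_width=8, slack=4)

Answer: |wind  golden|
|quick       |
|content     |
|elephant    |
|security    |
|hard  valley|
|top frog    |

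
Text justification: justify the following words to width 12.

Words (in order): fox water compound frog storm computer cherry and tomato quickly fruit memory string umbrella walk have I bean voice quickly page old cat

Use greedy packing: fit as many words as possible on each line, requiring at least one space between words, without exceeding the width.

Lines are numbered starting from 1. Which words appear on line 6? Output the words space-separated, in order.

Answer: tomato

Derivation:
Line 1: ['fox', 'water'] (min_width=9, slack=3)
Line 2: ['compound'] (min_width=8, slack=4)
Line 3: ['frog', 'storm'] (min_width=10, slack=2)
Line 4: ['computer'] (min_width=8, slack=4)
Line 5: ['cherry', 'and'] (min_width=10, slack=2)
Line 6: ['tomato'] (min_width=6, slack=6)
Line 7: ['quickly'] (min_width=7, slack=5)
Line 8: ['fruit', 'memory'] (min_width=12, slack=0)
Line 9: ['string'] (min_width=6, slack=6)
Line 10: ['umbrella'] (min_width=8, slack=4)
Line 11: ['walk', 'have', 'I'] (min_width=11, slack=1)
Line 12: ['bean', 'voice'] (min_width=10, slack=2)
Line 13: ['quickly', 'page'] (min_width=12, slack=0)
Line 14: ['old', 'cat'] (min_width=7, slack=5)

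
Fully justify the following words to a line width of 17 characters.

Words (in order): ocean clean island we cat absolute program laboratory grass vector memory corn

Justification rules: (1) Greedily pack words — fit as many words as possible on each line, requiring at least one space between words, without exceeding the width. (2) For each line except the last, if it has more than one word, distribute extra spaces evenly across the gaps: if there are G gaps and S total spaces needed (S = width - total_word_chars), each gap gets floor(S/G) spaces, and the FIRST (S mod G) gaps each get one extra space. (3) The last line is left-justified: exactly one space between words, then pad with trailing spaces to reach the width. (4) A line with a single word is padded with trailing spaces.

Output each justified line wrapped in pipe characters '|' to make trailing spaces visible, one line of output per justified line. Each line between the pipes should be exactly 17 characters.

Line 1: ['ocean', 'clean'] (min_width=11, slack=6)
Line 2: ['island', 'we', 'cat'] (min_width=13, slack=4)
Line 3: ['absolute', 'program'] (min_width=16, slack=1)
Line 4: ['laboratory', 'grass'] (min_width=16, slack=1)
Line 5: ['vector', 'memory'] (min_width=13, slack=4)
Line 6: ['corn'] (min_width=4, slack=13)

Answer: |ocean       clean|
|island   we   cat|
|absolute  program|
|laboratory  grass|
|vector     memory|
|corn             |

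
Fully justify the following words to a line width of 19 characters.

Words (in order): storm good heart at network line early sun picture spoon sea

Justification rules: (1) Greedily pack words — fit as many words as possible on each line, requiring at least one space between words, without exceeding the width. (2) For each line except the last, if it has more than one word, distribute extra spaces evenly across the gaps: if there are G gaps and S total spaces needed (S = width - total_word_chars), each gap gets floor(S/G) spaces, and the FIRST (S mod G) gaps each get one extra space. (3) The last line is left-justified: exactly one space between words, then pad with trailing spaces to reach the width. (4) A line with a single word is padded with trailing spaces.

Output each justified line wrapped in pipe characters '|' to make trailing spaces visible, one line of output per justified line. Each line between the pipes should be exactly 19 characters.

Answer: |storm good heart at|
|network  line early|
|sun  picture  spoon|
|sea                |

Derivation:
Line 1: ['storm', 'good', 'heart', 'at'] (min_width=19, slack=0)
Line 2: ['network', 'line', 'early'] (min_width=18, slack=1)
Line 3: ['sun', 'picture', 'spoon'] (min_width=17, slack=2)
Line 4: ['sea'] (min_width=3, slack=16)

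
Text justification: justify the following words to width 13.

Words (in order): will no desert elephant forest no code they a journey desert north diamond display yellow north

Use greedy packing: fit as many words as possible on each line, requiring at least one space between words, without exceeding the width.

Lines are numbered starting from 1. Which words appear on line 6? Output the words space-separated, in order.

Answer: journey

Derivation:
Line 1: ['will', 'no'] (min_width=7, slack=6)
Line 2: ['desert'] (min_width=6, slack=7)
Line 3: ['elephant'] (min_width=8, slack=5)
Line 4: ['forest', 'no'] (min_width=9, slack=4)
Line 5: ['code', 'they', 'a'] (min_width=11, slack=2)
Line 6: ['journey'] (min_width=7, slack=6)
Line 7: ['desert', 'north'] (min_width=12, slack=1)
Line 8: ['diamond'] (min_width=7, slack=6)
Line 9: ['display'] (min_width=7, slack=6)
Line 10: ['yellow', 'north'] (min_width=12, slack=1)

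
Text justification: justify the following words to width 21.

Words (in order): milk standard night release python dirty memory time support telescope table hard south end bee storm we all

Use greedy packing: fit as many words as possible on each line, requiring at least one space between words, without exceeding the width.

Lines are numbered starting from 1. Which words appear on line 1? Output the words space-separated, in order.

Answer: milk standard night

Derivation:
Line 1: ['milk', 'standard', 'night'] (min_width=19, slack=2)
Line 2: ['release', 'python', 'dirty'] (min_width=20, slack=1)
Line 3: ['memory', 'time', 'support'] (min_width=19, slack=2)
Line 4: ['telescope', 'table', 'hard'] (min_width=20, slack=1)
Line 5: ['south', 'end', 'bee', 'storm'] (min_width=19, slack=2)
Line 6: ['we', 'all'] (min_width=6, slack=15)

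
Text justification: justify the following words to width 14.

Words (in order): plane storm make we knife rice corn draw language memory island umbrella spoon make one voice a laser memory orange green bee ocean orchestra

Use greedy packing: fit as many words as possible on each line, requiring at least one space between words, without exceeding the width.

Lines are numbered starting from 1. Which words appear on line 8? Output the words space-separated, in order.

Line 1: ['plane', 'storm'] (min_width=11, slack=3)
Line 2: ['make', 'we', 'knife'] (min_width=13, slack=1)
Line 3: ['rice', 'corn', 'draw'] (min_width=14, slack=0)
Line 4: ['language'] (min_width=8, slack=6)
Line 5: ['memory', 'island'] (min_width=13, slack=1)
Line 6: ['umbrella', 'spoon'] (min_width=14, slack=0)
Line 7: ['make', 'one', 'voice'] (min_width=14, slack=0)
Line 8: ['a', 'laser', 'memory'] (min_width=14, slack=0)
Line 9: ['orange', 'green'] (min_width=12, slack=2)
Line 10: ['bee', 'ocean'] (min_width=9, slack=5)
Line 11: ['orchestra'] (min_width=9, slack=5)

Answer: a laser memory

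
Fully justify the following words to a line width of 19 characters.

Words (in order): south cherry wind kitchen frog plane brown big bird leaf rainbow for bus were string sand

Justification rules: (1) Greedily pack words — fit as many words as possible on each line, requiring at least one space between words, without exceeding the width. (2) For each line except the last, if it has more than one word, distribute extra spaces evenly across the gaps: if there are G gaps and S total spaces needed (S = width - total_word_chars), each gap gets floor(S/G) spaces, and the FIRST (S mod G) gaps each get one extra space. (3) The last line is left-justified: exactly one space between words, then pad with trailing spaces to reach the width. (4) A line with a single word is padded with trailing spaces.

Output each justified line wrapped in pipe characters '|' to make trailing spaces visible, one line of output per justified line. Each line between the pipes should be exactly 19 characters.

Line 1: ['south', 'cherry', 'wind'] (min_width=17, slack=2)
Line 2: ['kitchen', 'frog', 'plane'] (min_width=18, slack=1)
Line 3: ['brown', 'big', 'bird', 'leaf'] (min_width=19, slack=0)
Line 4: ['rainbow', 'for', 'bus'] (min_width=15, slack=4)
Line 5: ['were', 'string', 'sand'] (min_width=16, slack=3)

Answer: |south  cherry  wind|
|kitchen  frog plane|
|brown big bird leaf|
|rainbow   for   bus|
|were string sand   |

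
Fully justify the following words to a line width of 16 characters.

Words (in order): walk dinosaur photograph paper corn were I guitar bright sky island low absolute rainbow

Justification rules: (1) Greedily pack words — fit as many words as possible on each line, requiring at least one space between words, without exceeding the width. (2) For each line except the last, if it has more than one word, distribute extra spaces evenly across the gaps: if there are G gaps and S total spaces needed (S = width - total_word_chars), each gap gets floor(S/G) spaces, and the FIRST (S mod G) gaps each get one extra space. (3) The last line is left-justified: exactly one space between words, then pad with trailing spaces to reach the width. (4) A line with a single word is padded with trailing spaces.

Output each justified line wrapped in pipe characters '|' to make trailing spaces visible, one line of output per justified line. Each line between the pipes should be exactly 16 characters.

Line 1: ['walk', 'dinosaur'] (min_width=13, slack=3)
Line 2: ['photograph', 'paper'] (min_width=16, slack=0)
Line 3: ['corn', 'were', 'I'] (min_width=11, slack=5)
Line 4: ['guitar', 'bright'] (min_width=13, slack=3)
Line 5: ['sky', 'island', 'low'] (min_width=14, slack=2)
Line 6: ['absolute', 'rainbow'] (min_width=16, slack=0)

Answer: |walk    dinosaur|
|photograph paper|
|corn    were   I|
|guitar    bright|
|sky  island  low|
|absolute rainbow|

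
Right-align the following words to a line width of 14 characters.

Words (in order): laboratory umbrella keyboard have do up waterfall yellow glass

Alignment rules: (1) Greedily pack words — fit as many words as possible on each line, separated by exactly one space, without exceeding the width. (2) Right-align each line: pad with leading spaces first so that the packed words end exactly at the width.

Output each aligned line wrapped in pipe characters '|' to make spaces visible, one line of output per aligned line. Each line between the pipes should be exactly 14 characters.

Line 1: ['laboratory'] (min_width=10, slack=4)
Line 2: ['umbrella'] (min_width=8, slack=6)
Line 3: ['keyboard', 'have'] (min_width=13, slack=1)
Line 4: ['do', 'up'] (min_width=5, slack=9)
Line 5: ['waterfall'] (min_width=9, slack=5)
Line 6: ['yellow', 'glass'] (min_width=12, slack=2)

Answer: |    laboratory|
|      umbrella|
| keyboard have|
|         do up|
|     waterfall|
|  yellow glass|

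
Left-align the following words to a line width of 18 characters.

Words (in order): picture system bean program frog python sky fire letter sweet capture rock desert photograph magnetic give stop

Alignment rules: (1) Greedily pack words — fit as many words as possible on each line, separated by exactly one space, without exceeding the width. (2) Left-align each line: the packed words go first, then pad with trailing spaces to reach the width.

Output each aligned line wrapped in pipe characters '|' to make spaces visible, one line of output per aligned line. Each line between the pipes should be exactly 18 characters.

Answer: |picture system    |
|bean program frog |
|python sky fire   |
|letter sweet      |
|capture rock      |
|desert photograph |
|magnetic give stop|

Derivation:
Line 1: ['picture', 'system'] (min_width=14, slack=4)
Line 2: ['bean', 'program', 'frog'] (min_width=17, slack=1)
Line 3: ['python', 'sky', 'fire'] (min_width=15, slack=3)
Line 4: ['letter', 'sweet'] (min_width=12, slack=6)
Line 5: ['capture', 'rock'] (min_width=12, slack=6)
Line 6: ['desert', 'photograph'] (min_width=17, slack=1)
Line 7: ['magnetic', 'give', 'stop'] (min_width=18, slack=0)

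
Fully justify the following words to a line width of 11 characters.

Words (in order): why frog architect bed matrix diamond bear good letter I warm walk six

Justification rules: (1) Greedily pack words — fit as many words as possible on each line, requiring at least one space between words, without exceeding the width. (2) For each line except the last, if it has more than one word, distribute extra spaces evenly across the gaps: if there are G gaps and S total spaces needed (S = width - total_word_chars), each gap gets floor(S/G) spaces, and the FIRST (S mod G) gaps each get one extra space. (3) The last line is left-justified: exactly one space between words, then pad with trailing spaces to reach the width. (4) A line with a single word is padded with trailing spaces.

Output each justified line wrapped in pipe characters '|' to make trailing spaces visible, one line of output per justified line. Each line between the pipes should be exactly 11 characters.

Answer: |why    frog|
|architect  |
|bed  matrix|
|diamond    |
|bear   good|
|letter    I|
|warm   walk|
|six        |

Derivation:
Line 1: ['why', 'frog'] (min_width=8, slack=3)
Line 2: ['architect'] (min_width=9, slack=2)
Line 3: ['bed', 'matrix'] (min_width=10, slack=1)
Line 4: ['diamond'] (min_width=7, slack=4)
Line 5: ['bear', 'good'] (min_width=9, slack=2)
Line 6: ['letter', 'I'] (min_width=8, slack=3)
Line 7: ['warm', 'walk'] (min_width=9, slack=2)
Line 8: ['six'] (min_width=3, slack=8)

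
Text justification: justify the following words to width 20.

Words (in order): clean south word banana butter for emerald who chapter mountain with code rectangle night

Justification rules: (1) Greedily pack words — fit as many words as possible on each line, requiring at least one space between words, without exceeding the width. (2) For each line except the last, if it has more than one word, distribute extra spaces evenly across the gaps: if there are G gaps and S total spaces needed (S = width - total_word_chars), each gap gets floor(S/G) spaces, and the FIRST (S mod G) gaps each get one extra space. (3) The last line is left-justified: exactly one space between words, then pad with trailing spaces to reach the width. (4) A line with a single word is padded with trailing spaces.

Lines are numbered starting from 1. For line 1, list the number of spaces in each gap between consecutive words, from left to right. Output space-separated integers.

Answer: 3 3

Derivation:
Line 1: ['clean', 'south', 'word'] (min_width=16, slack=4)
Line 2: ['banana', 'butter', 'for'] (min_width=17, slack=3)
Line 3: ['emerald', 'who', 'chapter'] (min_width=19, slack=1)
Line 4: ['mountain', 'with', 'code'] (min_width=18, slack=2)
Line 5: ['rectangle', 'night'] (min_width=15, slack=5)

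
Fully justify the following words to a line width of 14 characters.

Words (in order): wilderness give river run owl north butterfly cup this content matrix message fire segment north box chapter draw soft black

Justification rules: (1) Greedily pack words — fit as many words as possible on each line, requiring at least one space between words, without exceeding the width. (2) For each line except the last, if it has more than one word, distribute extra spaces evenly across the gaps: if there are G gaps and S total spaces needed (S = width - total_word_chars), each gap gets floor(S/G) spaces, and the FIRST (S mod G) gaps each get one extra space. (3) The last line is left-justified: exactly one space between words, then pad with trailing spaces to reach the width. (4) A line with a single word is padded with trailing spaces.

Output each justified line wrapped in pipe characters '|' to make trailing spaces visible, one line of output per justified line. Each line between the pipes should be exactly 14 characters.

Answer: |wilderness    |
|give river run|
|owl      north|
|butterfly  cup|
|this   content|
|matrix message|
|fire   segment|
|north      box|
|chapter   draw|
|soft black    |

Derivation:
Line 1: ['wilderness'] (min_width=10, slack=4)
Line 2: ['give', 'river', 'run'] (min_width=14, slack=0)
Line 3: ['owl', 'north'] (min_width=9, slack=5)
Line 4: ['butterfly', 'cup'] (min_width=13, slack=1)
Line 5: ['this', 'content'] (min_width=12, slack=2)
Line 6: ['matrix', 'message'] (min_width=14, slack=0)
Line 7: ['fire', 'segment'] (min_width=12, slack=2)
Line 8: ['north', 'box'] (min_width=9, slack=5)
Line 9: ['chapter', 'draw'] (min_width=12, slack=2)
Line 10: ['soft', 'black'] (min_width=10, slack=4)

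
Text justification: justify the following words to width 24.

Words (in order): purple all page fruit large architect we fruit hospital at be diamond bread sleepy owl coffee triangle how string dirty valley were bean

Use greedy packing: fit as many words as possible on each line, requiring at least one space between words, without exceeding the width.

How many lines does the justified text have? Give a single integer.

Line 1: ['purple', 'all', 'page', 'fruit'] (min_width=21, slack=3)
Line 2: ['large', 'architect', 'we', 'fruit'] (min_width=24, slack=0)
Line 3: ['hospital', 'at', 'be', 'diamond'] (min_width=22, slack=2)
Line 4: ['bread', 'sleepy', 'owl', 'coffee'] (min_width=23, slack=1)
Line 5: ['triangle', 'how', 'string'] (min_width=19, slack=5)
Line 6: ['dirty', 'valley', 'were', 'bean'] (min_width=22, slack=2)
Total lines: 6

Answer: 6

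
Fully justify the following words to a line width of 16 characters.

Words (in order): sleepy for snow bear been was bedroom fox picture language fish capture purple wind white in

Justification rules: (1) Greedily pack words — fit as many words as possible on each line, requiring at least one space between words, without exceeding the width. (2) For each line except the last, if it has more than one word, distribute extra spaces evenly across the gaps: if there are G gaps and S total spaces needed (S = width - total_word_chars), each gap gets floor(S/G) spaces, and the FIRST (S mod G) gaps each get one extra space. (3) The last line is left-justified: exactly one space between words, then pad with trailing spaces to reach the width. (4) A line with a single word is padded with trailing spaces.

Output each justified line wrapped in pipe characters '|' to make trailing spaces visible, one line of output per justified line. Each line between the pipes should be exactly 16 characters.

Answer: |sleepy  for snow|
|bear   been  was|
|bedroom      fox|
|picture language|
|fish     capture|
|purple      wind|
|white in        |

Derivation:
Line 1: ['sleepy', 'for', 'snow'] (min_width=15, slack=1)
Line 2: ['bear', 'been', 'was'] (min_width=13, slack=3)
Line 3: ['bedroom', 'fox'] (min_width=11, slack=5)
Line 4: ['picture', 'language'] (min_width=16, slack=0)
Line 5: ['fish', 'capture'] (min_width=12, slack=4)
Line 6: ['purple', 'wind'] (min_width=11, slack=5)
Line 7: ['white', 'in'] (min_width=8, slack=8)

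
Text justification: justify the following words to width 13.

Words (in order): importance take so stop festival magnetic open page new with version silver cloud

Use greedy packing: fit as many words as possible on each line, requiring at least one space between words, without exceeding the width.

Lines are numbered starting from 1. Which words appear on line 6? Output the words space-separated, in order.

Line 1: ['importance'] (min_width=10, slack=3)
Line 2: ['take', 'so', 'stop'] (min_width=12, slack=1)
Line 3: ['festival'] (min_width=8, slack=5)
Line 4: ['magnetic', 'open'] (min_width=13, slack=0)
Line 5: ['page', 'new', 'with'] (min_width=13, slack=0)
Line 6: ['version'] (min_width=7, slack=6)
Line 7: ['silver', 'cloud'] (min_width=12, slack=1)

Answer: version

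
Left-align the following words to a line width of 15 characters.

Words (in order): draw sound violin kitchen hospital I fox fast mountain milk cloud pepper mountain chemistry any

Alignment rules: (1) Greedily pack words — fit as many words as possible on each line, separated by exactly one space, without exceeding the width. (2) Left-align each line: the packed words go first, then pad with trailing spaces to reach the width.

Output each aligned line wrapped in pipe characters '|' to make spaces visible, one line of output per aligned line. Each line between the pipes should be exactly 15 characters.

Line 1: ['draw', 'sound'] (min_width=10, slack=5)
Line 2: ['violin', 'kitchen'] (min_width=14, slack=1)
Line 3: ['hospital', 'I', 'fox'] (min_width=14, slack=1)
Line 4: ['fast', 'mountain'] (min_width=13, slack=2)
Line 5: ['milk', 'cloud'] (min_width=10, slack=5)
Line 6: ['pepper', 'mountain'] (min_width=15, slack=0)
Line 7: ['chemistry', 'any'] (min_width=13, slack=2)

Answer: |draw sound     |
|violin kitchen |
|hospital I fox |
|fast mountain  |
|milk cloud     |
|pepper mountain|
|chemistry any  |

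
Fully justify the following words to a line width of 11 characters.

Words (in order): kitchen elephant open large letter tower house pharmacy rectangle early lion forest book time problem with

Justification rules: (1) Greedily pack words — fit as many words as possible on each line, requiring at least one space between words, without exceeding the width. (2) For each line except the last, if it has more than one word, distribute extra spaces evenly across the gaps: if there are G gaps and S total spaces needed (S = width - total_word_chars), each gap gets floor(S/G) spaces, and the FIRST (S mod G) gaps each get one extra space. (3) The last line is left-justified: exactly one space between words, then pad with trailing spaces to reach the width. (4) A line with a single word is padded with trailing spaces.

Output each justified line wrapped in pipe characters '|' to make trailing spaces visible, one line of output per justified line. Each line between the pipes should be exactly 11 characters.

Line 1: ['kitchen'] (min_width=7, slack=4)
Line 2: ['elephant'] (min_width=8, slack=3)
Line 3: ['open', 'large'] (min_width=10, slack=1)
Line 4: ['letter'] (min_width=6, slack=5)
Line 5: ['tower', 'house'] (min_width=11, slack=0)
Line 6: ['pharmacy'] (min_width=8, slack=3)
Line 7: ['rectangle'] (min_width=9, slack=2)
Line 8: ['early', 'lion'] (min_width=10, slack=1)
Line 9: ['forest', 'book'] (min_width=11, slack=0)
Line 10: ['time'] (min_width=4, slack=7)
Line 11: ['problem'] (min_width=7, slack=4)
Line 12: ['with'] (min_width=4, slack=7)

Answer: |kitchen    |
|elephant   |
|open  large|
|letter     |
|tower house|
|pharmacy   |
|rectangle  |
|early  lion|
|forest book|
|time       |
|problem    |
|with       |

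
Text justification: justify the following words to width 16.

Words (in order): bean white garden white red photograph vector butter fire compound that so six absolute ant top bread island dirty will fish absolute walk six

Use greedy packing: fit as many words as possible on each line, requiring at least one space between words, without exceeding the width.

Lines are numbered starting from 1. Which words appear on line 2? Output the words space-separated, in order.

Answer: garden white red

Derivation:
Line 1: ['bean', 'white'] (min_width=10, slack=6)
Line 2: ['garden', 'white', 'red'] (min_width=16, slack=0)
Line 3: ['photograph'] (min_width=10, slack=6)
Line 4: ['vector', 'butter'] (min_width=13, slack=3)
Line 5: ['fire', 'compound'] (min_width=13, slack=3)
Line 6: ['that', 'so', 'six'] (min_width=11, slack=5)
Line 7: ['absolute', 'ant', 'top'] (min_width=16, slack=0)
Line 8: ['bread', 'island'] (min_width=12, slack=4)
Line 9: ['dirty', 'will', 'fish'] (min_width=15, slack=1)
Line 10: ['absolute', 'walk'] (min_width=13, slack=3)
Line 11: ['six'] (min_width=3, slack=13)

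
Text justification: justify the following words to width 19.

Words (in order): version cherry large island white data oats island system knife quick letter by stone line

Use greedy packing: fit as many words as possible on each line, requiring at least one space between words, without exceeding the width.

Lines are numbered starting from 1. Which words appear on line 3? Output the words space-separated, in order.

Line 1: ['version', 'cherry'] (min_width=14, slack=5)
Line 2: ['large', 'island', 'white'] (min_width=18, slack=1)
Line 3: ['data', 'oats', 'island'] (min_width=16, slack=3)
Line 4: ['system', 'knife', 'quick'] (min_width=18, slack=1)
Line 5: ['letter', 'by', 'stone'] (min_width=15, slack=4)
Line 6: ['line'] (min_width=4, slack=15)

Answer: data oats island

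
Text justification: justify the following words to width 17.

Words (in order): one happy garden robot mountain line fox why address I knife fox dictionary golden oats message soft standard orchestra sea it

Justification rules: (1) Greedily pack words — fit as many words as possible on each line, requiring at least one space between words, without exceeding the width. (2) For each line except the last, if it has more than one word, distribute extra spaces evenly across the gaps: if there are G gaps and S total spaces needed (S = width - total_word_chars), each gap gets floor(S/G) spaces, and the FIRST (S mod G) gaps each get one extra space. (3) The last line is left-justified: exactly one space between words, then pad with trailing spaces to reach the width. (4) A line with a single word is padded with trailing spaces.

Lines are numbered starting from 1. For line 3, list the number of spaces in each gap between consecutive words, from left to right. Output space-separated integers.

Line 1: ['one', 'happy', 'garden'] (min_width=16, slack=1)
Line 2: ['robot', 'mountain'] (min_width=14, slack=3)
Line 3: ['line', 'fox', 'why'] (min_width=12, slack=5)
Line 4: ['address', 'I', 'knife'] (min_width=15, slack=2)
Line 5: ['fox', 'dictionary'] (min_width=14, slack=3)
Line 6: ['golden', 'oats'] (min_width=11, slack=6)
Line 7: ['message', 'soft'] (min_width=12, slack=5)
Line 8: ['standard'] (min_width=8, slack=9)
Line 9: ['orchestra', 'sea', 'it'] (min_width=16, slack=1)

Answer: 4 3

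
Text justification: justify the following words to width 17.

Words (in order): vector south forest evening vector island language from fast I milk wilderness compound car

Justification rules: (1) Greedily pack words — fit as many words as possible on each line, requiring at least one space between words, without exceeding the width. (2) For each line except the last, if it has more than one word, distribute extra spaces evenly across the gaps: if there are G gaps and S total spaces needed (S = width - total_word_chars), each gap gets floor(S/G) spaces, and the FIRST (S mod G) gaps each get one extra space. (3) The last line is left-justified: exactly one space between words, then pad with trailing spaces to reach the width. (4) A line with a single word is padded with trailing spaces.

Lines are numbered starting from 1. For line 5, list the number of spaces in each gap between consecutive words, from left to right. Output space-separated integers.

Line 1: ['vector', 'south'] (min_width=12, slack=5)
Line 2: ['forest', 'evening'] (min_width=14, slack=3)
Line 3: ['vector', 'island'] (min_width=13, slack=4)
Line 4: ['language', 'from'] (min_width=13, slack=4)
Line 5: ['fast', 'I', 'milk'] (min_width=11, slack=6)
Line 6: ['wilderness'] (min_width=10, slack=7)
Line 7: ['compound', 'car'] (min_width=12, slack=5)

Answer: 4 4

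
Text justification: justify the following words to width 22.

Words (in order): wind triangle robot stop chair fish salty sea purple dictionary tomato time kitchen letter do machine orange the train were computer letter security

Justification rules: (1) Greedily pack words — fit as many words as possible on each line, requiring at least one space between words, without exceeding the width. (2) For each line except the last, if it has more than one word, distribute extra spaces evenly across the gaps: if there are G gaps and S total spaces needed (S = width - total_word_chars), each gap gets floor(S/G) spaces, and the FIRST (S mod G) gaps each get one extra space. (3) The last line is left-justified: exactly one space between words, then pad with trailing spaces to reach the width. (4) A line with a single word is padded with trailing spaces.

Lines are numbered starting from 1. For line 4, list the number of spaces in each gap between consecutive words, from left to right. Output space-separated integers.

Line 1: ['wind', 'triangle', 'robot'] (min_width=19, slack=3)
Line 2: ['stop', 'chair', 'fish', 'salty'] (min_width=21, slack=1)
Line 3: ['sea', 'purple', 'dictionary'] (min_width=21, slack=1)
Line 4: ['tomato', 'time', 'kitchen'] (min_width=19, slack=3)
Line 5: ['letter', 'do', 'machine'] (min_width=17, slack=5)
Line 6: ['orange', 'the', 'train', 'were'] (min_width=21, slack=1)
Line 7: ['computer', 'letter'] (min_width=15, slack=7)
Line 8: ['security'] (min_width=8, slack=14)

Answer: 3 2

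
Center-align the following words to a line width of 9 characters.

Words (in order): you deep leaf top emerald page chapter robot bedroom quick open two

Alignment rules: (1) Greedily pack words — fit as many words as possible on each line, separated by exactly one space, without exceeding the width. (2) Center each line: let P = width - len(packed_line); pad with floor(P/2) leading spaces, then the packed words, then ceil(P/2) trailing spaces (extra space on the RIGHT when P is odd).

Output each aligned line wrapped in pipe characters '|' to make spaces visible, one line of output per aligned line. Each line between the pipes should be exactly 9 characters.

Answer: |you deep |
|leaf top |
| emerald |
|  page   |
| chapter |
|  robot  |
| bedroom |
|  quick  |
|open two |

Derivation:
Line 1: ['you', 'deep'] (min_width=8, slack=1)
Line 2: ['leaf', 'top'] (min_width=8, slack=1)
Line 3: ['emerald'] (min_width=7, slack=2)
Line 4: ['page'] (min_width=4, slack=5)
Line 5: ['chapter'] (min_width=7, slack=2)
Line 6: ['robot'] (min_width=5, slack=4)
Line 7: ['bedroom'] (min_width=7, slack=2)
Line 8: ['quick'] (min_width=5, slack=4)
Line 9: ['open', 'two'] (min_width=8, slack=1)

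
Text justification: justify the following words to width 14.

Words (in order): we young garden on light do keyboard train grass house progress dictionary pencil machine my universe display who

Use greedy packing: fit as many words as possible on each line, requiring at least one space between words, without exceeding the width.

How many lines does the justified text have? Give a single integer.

Answer: 10

Derivation:
Line 1: ['we', 'young'] (min_width=8, slack=6)
Line 2: ['garden', 'on'] (min_width=9, slack=5)
Line 3: ['light', 'do'] (min_width=8, slack=6)
Line 4: ['keyboard', 'train'] (min_width=14, slack=0)
Line 5: ['grass', 'house'] (min_width=11, slack=3)
Line 6: ['progress'] (min_width=8, slack=6)
Line 7: ['dictionary'] (min_width=10, slack=4)
Line 8: ['pencil', 'machine'] (min_width=14, slack=0)
Line 9: ['my', 'universe'] (min_width=11, slack=3)
Line 10: ['display', 'who'] (min_width=11, slack=3)
Total lines: 10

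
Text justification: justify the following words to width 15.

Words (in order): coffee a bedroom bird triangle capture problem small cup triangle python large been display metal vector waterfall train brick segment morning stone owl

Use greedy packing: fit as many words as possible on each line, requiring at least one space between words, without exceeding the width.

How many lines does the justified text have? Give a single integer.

Line 1: ['coffee', 'a'] (min_width=8, slack=7)
Line 2: ['bedroom', 'bird'] (min_width=12, slack=3)
Line 3: ['triangle'] (min_width=8, slack=7)
Line 4: ['capture', 'problem'] (min_width=15, slack=0)
Line 5: ['small', 'cup'] (min_width=9, slack=6)
Line 6: ['triangle', 'python'] (min_width=15, slack=0)
Line 7: ['large', 'been'] (min_width=10, slack=5)
Line 8: ['display', 'metal'] (min_width=13, slack=2)
Line 9: ['vector'] (min_width=6, slack=9)
Line 10: ['waterfall', 'train'] (min_width=15, slack=0)
Line 11: ['brick', 'segment'] (min_width=13, slack=2)
Line 12: ['morning', 'stone'] (min_width=13, slack=2)
Line 13: ['owl'] (min_width=3, slack=12)
Total lines: 13

Answer: 13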